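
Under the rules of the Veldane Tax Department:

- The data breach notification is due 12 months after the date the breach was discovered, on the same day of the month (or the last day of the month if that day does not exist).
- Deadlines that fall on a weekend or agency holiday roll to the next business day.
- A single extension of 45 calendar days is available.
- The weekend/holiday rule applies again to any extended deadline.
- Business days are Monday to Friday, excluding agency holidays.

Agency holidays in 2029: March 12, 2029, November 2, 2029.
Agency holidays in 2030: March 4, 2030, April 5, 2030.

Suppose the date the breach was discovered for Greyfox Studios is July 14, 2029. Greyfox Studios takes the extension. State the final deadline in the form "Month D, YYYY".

12 months from July 14, 2029 is July 14, 2030.
Because July 14, 2030 is a Sunday, the deadline becomes July 15, 2030 (Monday).
With the 45-day extension, July 15, 2030 becomes August 29, 2030.
August 29, 2030 falls on a Thursday, which is a business day, so no adjustment is needed.
Final deadline: August 29, 2030.

August 29, 2030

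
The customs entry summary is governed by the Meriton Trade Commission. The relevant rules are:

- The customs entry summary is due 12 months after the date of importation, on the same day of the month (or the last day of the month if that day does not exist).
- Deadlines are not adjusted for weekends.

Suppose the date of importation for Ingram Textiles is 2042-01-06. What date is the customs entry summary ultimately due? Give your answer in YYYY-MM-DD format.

Moving 12 months forward from 2042-01-06 on the corresponding day gives 2043-01-06.
2043-01-06 is a Tuesday; no weekend or holiday adjustment applies.
Deadline: 2043-01-06.

2043-01-06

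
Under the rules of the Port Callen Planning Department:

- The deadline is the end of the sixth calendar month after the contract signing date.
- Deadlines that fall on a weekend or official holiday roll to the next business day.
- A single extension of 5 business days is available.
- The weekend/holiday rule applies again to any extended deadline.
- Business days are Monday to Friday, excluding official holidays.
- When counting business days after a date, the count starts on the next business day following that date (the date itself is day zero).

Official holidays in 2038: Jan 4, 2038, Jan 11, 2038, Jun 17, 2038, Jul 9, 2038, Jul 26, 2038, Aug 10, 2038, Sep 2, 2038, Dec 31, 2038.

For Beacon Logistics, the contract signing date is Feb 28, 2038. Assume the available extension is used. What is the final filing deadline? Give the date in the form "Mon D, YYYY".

Sep 8, 2038

6 months after Feb 28, 2038 falls in August 2038; the last day of that month is Aug 31, 2038.
Aug 31, 2038 (Tuesday) is already a business day.
The 5-business-day extension runs from Aug 31, 2038 to Sep 8, 2038.
Since Sep 8, 2038 is a Wednesday and not a holiday, the date is unchanged.
So the filing is due Sep 8, 2038.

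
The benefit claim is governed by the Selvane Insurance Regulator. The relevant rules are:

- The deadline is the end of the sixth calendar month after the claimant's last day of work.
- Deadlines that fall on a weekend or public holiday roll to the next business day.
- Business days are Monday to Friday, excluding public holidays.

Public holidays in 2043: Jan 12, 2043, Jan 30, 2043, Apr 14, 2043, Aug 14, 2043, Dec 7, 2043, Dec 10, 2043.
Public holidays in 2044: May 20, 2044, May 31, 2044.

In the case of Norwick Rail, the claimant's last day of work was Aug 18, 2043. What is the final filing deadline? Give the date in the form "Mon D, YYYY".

6 months after Aug 18, 2043 is February 2044; that month ends on Feb 29, 2044.
Feb 29, 2044 falls on a Monday, which is a business day, so no adjustment is needed.
The final due date is Feb 29, 2044.

Feb 29, 2044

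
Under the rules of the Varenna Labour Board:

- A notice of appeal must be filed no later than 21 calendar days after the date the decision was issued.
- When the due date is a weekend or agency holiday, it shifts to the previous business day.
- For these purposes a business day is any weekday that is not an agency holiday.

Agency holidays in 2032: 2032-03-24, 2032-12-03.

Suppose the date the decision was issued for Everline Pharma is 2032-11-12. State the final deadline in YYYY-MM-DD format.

2032-12-02

Trigger date 2032-11-12 + 21 calendar days = 2032-12-03.
Because 2032-12-03 is a listed holiday, the deadline becomes 2032-12-02 (Thursday).
Final deadline: 2032-12-02.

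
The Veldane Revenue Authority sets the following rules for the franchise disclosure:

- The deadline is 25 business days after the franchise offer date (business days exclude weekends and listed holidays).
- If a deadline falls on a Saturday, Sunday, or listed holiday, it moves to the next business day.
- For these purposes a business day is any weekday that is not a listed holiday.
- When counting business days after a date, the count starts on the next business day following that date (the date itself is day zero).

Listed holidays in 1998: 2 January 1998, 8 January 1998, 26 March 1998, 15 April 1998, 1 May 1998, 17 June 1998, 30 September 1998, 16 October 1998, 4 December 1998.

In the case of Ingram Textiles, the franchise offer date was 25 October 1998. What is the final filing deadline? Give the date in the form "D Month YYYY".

Starting the day after 25 October 1998 and counting 25 business days lands on 27 November 1998.
27 November 1998 falls on a Friday, which is a business day, so no adjustment is needed.
Deadline: 27 November 1998.

27 November 1998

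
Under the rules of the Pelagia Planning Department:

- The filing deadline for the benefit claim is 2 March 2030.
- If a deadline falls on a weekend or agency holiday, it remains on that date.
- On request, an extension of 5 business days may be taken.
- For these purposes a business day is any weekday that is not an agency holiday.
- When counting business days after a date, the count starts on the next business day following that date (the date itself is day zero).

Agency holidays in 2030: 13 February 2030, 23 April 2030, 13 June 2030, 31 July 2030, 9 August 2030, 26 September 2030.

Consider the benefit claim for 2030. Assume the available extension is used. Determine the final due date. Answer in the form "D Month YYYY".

The statutory due date is 2 March 2030.
No adjustment is made for weekends or holidays, so 2 March 2030 stands.
Applying the 5-business-day extension: 5 business days after 2 March 2030 is 8 March 2030.
8 March 2030 falls on a Friday. The rules make no weekend/holiday allowance, so it remains 8 March 2030.
The final due date is 8 March 2030.

8 March 2030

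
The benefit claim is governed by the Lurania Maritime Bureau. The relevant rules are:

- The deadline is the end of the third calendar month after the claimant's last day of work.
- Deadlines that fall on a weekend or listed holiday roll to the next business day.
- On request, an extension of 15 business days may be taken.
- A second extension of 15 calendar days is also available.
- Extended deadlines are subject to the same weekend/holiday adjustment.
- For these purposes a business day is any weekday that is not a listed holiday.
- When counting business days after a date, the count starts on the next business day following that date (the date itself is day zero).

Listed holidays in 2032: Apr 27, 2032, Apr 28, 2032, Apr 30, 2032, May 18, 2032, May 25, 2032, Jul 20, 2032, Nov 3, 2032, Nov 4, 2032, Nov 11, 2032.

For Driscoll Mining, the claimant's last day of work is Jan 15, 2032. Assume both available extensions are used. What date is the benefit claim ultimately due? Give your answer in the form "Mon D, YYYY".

Jun 10, 2032

The third month after Jan 15, 2032 is April 2032, whose last day is Apr 30, 2032.
Because Apr 30, 2032 is a listed holiday, the deadline becomes May 3, 2032 (Monday).
Applying the 15-business-day extension: 15 business days after May 3, 2032 is May 26, 2032.
May 26, 2032 (Wednesday) is already a business day.
Applying the 15-calendar-day extension: May 26, 2032 + 15 days = Jun 10, 2032.
Jun 10, 2032 falls on a Thursday, which is a business day, so no adjustment is needed.
The final due date is Jun 10, 2032.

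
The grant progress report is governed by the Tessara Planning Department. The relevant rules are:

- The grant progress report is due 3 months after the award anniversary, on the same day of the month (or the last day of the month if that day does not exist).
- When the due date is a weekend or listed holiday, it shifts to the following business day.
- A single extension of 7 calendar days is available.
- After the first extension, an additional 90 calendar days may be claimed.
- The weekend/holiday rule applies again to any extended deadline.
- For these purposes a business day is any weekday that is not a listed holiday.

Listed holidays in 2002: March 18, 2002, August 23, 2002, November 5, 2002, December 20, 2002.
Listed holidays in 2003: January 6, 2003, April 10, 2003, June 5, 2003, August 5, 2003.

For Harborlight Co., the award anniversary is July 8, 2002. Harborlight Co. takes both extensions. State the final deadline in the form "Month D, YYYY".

3 months after July 8, 2002, on the same day of the month, is October 8, 2002.
October 8, 2002 falls on a Tuesday, which is a business day, so no adjustment is needed.
With the 7-day extension, October 8, 2002 becomes October 15, 2002.
October 15, 2002 falls on a Tuesday, which is a business day, so no adjustment is needed.
The 90-calendar-day extension moves the deadline from October 15, 2002 to January 13, 2003.
January 13, 2003 (Monday) is already a business day.
Deadline: January 13, 2003.

January 13, 2003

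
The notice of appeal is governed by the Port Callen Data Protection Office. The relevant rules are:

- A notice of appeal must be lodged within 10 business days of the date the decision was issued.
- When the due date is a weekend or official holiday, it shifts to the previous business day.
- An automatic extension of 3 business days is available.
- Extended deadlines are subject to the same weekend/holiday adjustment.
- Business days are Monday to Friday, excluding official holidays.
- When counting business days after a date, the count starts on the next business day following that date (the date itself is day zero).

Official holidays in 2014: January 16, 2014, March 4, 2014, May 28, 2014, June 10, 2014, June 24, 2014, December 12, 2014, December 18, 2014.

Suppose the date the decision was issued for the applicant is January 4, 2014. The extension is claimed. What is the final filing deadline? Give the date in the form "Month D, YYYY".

Starting the day after January 4, 2014 and counting 10 business days lands on January 20, 2014.
January 20, 2014 is a Monday and not a listed holiday, so it stands.
The 3-business-day extension runs from January 20, 2014 to January 23, 2014.
January 23, 2014 falls on a Thursday, which is a business day, so no adjustment is needed.
The final due date is January 23, 2014.

January 23, 2014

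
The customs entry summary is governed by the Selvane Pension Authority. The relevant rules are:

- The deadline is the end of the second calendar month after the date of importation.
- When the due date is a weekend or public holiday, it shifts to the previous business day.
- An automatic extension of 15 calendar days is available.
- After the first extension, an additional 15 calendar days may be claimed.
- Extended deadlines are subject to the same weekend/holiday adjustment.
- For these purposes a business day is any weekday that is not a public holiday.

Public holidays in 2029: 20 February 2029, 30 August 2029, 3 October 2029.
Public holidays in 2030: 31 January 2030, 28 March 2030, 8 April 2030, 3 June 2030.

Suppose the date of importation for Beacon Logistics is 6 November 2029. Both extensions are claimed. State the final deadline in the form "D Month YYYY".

1 March 2030

The second month after 6 November 2029 is January 2030, whose last day is 31 January 2030.
31 January 2030 is a listed holiday; the preceding business day is 30 January 2030 (Wednesday).
The 15-calendar-day extension moves the deadline from 30 January 2030 to 14 February 2030.
14 February 2030 (Thursday) is already a business day.
Applying the 15-calendar-day extension: 14 February 2030 + 15 days = 1 March 2030.
Since 1 March 2030 is a Friday and not a holiday, the date is unchanged.
Deadline: 1 March 2030.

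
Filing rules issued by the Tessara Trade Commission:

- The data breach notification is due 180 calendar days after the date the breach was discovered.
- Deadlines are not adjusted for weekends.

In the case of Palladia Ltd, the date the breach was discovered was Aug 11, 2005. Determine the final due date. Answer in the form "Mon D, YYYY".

Feb 7, 2006

180 calendar days after Aug 11, 2005 is Feb 7, 2006.
Feb 7, 2006 falls on a Tuesday. The rules make no weekend/holiday allowance, so it remains Feb 7, 2006.
Deadline: Feb 7, 2006.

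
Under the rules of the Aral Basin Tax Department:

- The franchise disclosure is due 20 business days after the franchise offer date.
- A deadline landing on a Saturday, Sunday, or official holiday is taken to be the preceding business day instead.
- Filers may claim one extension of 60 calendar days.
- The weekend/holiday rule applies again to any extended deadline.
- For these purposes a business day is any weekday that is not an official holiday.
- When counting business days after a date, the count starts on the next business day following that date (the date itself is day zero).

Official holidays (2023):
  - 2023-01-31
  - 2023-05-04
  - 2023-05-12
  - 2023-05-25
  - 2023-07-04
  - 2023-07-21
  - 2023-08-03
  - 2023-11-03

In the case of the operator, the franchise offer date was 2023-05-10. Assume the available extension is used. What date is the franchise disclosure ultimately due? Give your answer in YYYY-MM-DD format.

2023-08-08

20 business days after 2023-05-10, excluding weekends and holidays, is 2023-06-09.
2023-06-09 is a Friday and not a listed holiday, so it stands.
The 60-calendar-day extension moves the deadline from 2023-06-09 to 2023-08-08.
Since 2023-08-08 is a Tuesday and not a holiday, the date is unchanged.
So the filing is due 2023-08-08.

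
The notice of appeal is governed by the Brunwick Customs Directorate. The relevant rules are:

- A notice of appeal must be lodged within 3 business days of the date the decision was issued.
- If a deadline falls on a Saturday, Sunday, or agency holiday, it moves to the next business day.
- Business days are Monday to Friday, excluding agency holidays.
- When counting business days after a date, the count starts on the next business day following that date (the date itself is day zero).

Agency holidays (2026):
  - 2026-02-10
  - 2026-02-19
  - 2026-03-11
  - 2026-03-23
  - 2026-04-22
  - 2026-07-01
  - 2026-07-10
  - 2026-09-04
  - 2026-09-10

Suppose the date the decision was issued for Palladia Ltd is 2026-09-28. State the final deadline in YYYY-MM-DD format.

2026-10-01

Counting 3 business days after 2026-09-28 (skipping weekends and listed holidays) reaches 2026-10-01.
Since 2026-10-01 is a Thursday and not a holiday, the date is unchanged.
Final deadline: 2026-10-01.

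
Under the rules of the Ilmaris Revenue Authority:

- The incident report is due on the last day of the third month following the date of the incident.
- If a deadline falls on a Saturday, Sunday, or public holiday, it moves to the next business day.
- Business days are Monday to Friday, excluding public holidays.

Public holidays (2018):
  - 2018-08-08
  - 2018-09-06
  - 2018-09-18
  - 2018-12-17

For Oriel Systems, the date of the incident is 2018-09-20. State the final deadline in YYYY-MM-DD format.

2018-12-31

3 months after 2018-09-20 is December 2018; that month ends on 2018-12-31.
Since 2018-12-31 is a Monday and not a holiday, the date is unchanged.
Final deadline: 2018-12-31.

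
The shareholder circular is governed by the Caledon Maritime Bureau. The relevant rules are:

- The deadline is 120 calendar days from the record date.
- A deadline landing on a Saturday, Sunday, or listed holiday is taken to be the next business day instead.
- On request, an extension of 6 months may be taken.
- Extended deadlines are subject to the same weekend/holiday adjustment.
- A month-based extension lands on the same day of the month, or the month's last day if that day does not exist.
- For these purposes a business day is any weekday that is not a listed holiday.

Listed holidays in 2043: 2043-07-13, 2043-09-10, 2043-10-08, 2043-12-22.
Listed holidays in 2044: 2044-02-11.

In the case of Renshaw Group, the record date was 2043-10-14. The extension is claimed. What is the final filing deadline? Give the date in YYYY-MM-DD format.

120 calendar days after 2043-10-14 is 2044-02-11.
Because 2044-02-11 is a listed holiday, the deadline becomes 2044-02-12 (Friday).
The 6 months extension carries 2044-02-12 to 2044-08-12.
2044-08-12 is a Friday and not a listed holiday, so it stands.
So the filing is due 2044-08-12.

2044-08-12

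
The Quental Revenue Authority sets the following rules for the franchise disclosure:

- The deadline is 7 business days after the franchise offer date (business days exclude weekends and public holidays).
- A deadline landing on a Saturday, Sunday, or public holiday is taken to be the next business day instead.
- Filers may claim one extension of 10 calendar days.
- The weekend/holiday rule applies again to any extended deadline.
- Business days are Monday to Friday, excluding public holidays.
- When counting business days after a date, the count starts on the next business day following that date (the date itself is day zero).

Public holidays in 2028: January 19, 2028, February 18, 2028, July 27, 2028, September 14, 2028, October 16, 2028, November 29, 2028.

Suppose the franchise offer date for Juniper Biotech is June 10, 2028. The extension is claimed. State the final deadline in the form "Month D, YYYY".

June 30, 2028

Counting 7 business days after June 10, 2028 (skipping weekends and listed holidays) reaches June 20, 2028.
June 20, 2028 is a Tuesday and not a listed holiday, so it stands.
Add the 10 calendar-day extension to June 20, 2028: June 30, 2028.
June 30, 2028 is a Friday and not a listed holiday, so it stands.
Deadline: June 30, 2028.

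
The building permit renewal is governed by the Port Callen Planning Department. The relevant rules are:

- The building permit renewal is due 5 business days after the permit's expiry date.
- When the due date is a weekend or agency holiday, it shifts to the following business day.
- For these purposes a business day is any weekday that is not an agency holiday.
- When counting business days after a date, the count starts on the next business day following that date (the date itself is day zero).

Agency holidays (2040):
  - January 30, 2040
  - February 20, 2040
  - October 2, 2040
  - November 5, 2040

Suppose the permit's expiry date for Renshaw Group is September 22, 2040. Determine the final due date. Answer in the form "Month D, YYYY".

September 28, 2040

5 business days after September 22, 2040, excluding weekends and holidays, is September 28, 2040.
Since September 28, 2040 is a Friday and not a holiday, the date is unchanged.
Final deadline: September 28, 2040.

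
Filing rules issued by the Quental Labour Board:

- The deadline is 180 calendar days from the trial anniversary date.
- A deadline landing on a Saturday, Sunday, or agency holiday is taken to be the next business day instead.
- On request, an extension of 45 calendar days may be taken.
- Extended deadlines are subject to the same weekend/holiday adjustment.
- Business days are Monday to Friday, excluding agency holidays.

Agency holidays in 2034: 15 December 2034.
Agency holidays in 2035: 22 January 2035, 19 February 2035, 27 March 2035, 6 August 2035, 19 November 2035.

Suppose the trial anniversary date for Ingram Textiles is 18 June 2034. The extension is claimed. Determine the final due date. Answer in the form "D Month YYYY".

180 calendar days after 18 June 2034 is 15 December 2034.
15 December 2034 is a listed holiday; the next business day is 18 December 2034 (Monday).
The 45-calendar-day extension moves the deadline from 18 December 2034 to 1 February 2035.
1 February 2035 (Thursday) is already a business day.
Deadline: 1 February 2035.

1 February 2035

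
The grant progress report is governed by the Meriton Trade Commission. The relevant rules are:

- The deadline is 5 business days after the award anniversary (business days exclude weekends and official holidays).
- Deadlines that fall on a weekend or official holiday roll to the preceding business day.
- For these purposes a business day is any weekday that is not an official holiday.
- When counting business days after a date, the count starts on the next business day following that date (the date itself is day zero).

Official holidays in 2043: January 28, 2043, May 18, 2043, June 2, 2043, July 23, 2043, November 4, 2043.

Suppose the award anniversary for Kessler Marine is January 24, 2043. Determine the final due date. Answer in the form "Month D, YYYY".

5 business days after January 24, 2043, excluding weekends and holidays, is February 2, 2043.
Since February 2, 2043 is a Monday and not a holiday, the date is unchanged.
The final due date is February 2, 2043.

February 2, 2043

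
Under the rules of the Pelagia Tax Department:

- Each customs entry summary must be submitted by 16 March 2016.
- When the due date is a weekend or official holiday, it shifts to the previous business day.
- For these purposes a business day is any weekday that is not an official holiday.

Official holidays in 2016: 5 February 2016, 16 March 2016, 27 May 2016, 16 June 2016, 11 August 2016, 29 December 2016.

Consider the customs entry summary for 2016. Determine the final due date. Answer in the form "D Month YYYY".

The stated deadline is 16 March 2016.
16 March 2016 is a listed holiday; the preceding business day is 15 March 2016 (Tuesday).
So the filing is due 15 March 2016.

15 March 2016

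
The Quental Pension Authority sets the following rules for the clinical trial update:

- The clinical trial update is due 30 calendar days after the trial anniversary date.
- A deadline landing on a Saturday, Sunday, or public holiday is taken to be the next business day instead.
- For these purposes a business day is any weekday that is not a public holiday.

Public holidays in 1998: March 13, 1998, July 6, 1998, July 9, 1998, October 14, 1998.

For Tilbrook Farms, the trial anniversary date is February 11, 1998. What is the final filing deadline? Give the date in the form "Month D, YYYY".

March 16, 1998

From February 11, 1998, 30 calendar days later is March 13, 1998.
March 13, 1998 is a listed holiday, so it moves to the next business day, March 16, 1998 (Monday).
Final deadline: March 16, 1998.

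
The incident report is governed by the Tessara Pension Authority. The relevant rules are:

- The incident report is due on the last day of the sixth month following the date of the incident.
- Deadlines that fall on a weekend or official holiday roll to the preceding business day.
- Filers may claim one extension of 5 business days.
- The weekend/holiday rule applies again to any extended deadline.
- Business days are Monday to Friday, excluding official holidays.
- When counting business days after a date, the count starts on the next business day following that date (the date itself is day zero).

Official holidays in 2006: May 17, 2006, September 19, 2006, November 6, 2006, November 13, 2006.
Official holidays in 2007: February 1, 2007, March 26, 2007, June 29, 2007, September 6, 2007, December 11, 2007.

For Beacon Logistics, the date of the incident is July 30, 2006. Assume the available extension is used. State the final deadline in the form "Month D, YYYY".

February 8, 2007

6 months after July 30, 2006 is January 2007; that month ends on January 31, 2007.
January 31, 2007 is a Wednesday and not a listed holiday, so it stands.
Counting 5 further business days from January 31, 2007 reaches February 8, 2007.
Since February 8, 2007 is a Thursday and not a holiday, the date is unchanged.
So the filing is due February 8, 2007.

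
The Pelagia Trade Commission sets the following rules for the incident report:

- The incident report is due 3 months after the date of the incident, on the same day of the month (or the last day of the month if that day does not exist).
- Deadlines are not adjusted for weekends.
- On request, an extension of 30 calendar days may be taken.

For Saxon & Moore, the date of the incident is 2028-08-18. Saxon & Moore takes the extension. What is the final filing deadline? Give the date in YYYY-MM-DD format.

2028-12-18

3 months from 2028-08-18 is 2028-11-18.
2028-11-18 is a Saturday; no weekend or holiday adjustment applies.
The 30-calendar-day extension moves the deadline from 2028-11-18 to 2028-12-18.
2028-12-18 falls on a Monday. The rules make no weekend/holiday allowance, so it remains 2028-12-18.
Deadline: 2028-12-18.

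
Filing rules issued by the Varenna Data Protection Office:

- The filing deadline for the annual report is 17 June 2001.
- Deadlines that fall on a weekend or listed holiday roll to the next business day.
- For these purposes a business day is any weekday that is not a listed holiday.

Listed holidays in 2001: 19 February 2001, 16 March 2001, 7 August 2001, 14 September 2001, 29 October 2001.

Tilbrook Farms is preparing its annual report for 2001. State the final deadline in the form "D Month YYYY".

The statutory due date is 17 June 2001.
Because 17 June 2001 is a Sunday, the deadline becomes 18 June 2001 (Monday).
The final due date is 18 June 2001.

18 June 2001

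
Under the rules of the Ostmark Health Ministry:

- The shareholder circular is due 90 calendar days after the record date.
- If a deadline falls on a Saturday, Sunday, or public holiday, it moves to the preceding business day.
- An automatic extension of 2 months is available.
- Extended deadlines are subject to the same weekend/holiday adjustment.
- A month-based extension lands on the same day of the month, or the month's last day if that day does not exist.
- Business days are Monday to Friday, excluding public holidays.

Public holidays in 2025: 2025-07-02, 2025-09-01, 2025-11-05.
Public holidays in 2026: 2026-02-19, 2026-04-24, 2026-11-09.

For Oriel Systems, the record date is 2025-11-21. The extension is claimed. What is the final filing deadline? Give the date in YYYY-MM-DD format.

90 calendar days after 2025-11-21 is 2026-02-19.
Because 2026-02-19 is a listed holiday, the deadline becomes 2026-02-18 (Wednesday).
Add 2 months to 2026-02-18: 2026-04-18.
2026-04-18 is a Saturday; the preceding business day is 2026-04-17 (Friday).
Deadline: 2026-04-17.

2026-04-17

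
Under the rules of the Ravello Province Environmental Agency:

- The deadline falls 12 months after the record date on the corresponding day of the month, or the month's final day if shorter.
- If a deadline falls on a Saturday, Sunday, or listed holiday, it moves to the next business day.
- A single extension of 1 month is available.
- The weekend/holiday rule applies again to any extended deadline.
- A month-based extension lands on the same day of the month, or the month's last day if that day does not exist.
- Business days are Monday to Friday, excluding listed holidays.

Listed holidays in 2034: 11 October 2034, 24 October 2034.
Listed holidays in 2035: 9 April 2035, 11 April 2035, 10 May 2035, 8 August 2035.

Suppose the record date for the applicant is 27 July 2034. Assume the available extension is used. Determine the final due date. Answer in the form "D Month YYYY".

Moving 12 months forward from 27 July 2034 on the corresponding day gives 27 July 2035.
Since 27 July 2035 is a Friday and not a holiday, the date is unchanged.
Applying the 1 month extension: 1 month after 27 July 2035 is 27 August 2035.
27 August 2035 falls on a Monday, which is a business day, so no adjustment is needed.
The final due date is 27 August 2035.

27 August 2035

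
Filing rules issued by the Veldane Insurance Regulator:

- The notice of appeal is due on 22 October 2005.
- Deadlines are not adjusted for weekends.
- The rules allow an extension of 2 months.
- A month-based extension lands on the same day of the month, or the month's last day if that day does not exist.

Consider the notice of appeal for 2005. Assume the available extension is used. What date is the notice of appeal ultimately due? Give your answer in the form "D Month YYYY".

The statutory due date is 22 October 2005.
No adjustment is made for weekends or holidays, so 22 October 2005 stands.
The 2 months extension carries 22 October 2005 to 22 December 2005.
22 December 2005 falls on a Thursday. The rules make no weekend/holiday allowance, so it remains 22 December 2005.
So the filing is due 22 December 2005.

22 December 2005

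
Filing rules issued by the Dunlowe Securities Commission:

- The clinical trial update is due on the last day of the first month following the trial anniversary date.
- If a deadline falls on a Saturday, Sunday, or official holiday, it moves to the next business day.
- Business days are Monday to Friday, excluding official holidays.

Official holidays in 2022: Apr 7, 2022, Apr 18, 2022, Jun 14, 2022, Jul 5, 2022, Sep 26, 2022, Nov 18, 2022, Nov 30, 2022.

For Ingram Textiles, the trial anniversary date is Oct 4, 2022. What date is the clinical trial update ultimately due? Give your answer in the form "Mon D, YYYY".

Dec 1, 2022

The first month after Oct 4, 2022 is November 2022, whose last day is Nov 30, 2022.
Nov 30, 2022 is a listed holiday, so it moves to the next business day, Dec 1, 2022 (Thursday).
Deadline: Dec 1, 2022.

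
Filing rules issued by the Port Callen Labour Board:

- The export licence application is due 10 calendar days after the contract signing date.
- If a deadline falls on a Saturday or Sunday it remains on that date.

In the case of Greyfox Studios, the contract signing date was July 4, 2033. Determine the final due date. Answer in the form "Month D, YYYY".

July 14, 2033

From July 4, 2033, 10 calendar days later is July 14, 2033.
July 14, 2033 falls on a Thursday. The rules make no weekend/holiday allowance, so it remains July 14, 2033.
The final due date is July 14, 2033.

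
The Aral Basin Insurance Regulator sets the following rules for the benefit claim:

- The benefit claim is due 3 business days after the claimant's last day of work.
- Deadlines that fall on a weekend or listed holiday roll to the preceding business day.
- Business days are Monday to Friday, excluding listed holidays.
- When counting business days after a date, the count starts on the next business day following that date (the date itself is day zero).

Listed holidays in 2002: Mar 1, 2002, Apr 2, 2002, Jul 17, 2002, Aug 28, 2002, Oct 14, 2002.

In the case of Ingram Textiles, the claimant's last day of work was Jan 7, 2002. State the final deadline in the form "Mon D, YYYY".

Counting 3 business days after Jan 7, 2002 (skipping weekends and listed holidays) reaches Jan 10, 2002.
Since Jan 10, 2002 is a Thursday and not a holiday, the date is unchanged.
So the filing is due Jan 10, 2002.

Jan 10, 2002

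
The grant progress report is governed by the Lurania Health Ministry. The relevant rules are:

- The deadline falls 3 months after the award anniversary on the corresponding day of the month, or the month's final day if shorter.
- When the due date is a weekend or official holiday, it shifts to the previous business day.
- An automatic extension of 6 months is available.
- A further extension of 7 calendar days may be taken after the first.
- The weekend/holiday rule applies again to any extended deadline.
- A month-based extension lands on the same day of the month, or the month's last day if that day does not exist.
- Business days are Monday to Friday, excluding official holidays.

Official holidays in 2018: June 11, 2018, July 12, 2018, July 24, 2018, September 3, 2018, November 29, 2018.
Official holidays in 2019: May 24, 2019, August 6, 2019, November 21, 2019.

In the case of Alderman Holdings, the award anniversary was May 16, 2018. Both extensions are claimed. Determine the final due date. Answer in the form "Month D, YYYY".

Moving 3 months forward from May 16, 2018 on the corresponding day gives August 16, 2018.
August 16, 2018 (Thursday) is already a business day.
The 6 months extension carries August 16, 2018 to February 16, 2019.
February 16, 2019 is a Saturday; the preceding business day is February 15, 2019 (Friday).
With the 7-day extension, February 15, 2019 becomes February 22, 2019.
Since February 22, 2019 is a Friday and not a holiday, the date is unchanged.
So the filing is due February 22, 2019.

February 22, 2019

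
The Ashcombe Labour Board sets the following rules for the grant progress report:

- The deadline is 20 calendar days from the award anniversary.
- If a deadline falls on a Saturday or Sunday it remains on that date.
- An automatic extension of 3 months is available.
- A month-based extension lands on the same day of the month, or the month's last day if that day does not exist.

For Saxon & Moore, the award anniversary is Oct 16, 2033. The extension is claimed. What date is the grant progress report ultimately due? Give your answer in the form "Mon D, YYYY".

Feb 5, 2034

From Oct 16, 2033, 20 calendar days later is Nov 5, 2033.
Nov 5, 2033 is a Saturday; no weekend or holiday adjustment applies.
Add 3 months to Nov 5, 2033: Feb 5, 2034.
Feb 5, 2034 falls on a Sunday. The rules make no weekend/holiday allowance, so it remains Feb 5, 2034.
The final due date is Feb 5, 2034.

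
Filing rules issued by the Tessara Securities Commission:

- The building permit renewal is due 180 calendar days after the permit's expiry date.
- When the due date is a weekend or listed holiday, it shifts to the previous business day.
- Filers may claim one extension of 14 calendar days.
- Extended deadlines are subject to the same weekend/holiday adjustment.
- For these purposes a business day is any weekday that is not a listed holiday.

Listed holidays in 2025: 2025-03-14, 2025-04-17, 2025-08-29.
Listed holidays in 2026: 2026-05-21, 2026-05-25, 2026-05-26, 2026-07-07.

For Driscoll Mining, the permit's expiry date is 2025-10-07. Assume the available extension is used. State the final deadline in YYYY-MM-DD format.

From 2025-10-07, 180 calendar days later is 2026-04-05.
2026-04-05 falls on a Sunday. Rolling to the preceding business day gives 2026-04-03, a Friday.
With the 14-day extension, 2026-04-03 becomes 2026-04-17.
2026-04-17 falls on a Friday, which is a business day, so no adjustment is needed.
Deadline: 2026-04-17.

2026-04-17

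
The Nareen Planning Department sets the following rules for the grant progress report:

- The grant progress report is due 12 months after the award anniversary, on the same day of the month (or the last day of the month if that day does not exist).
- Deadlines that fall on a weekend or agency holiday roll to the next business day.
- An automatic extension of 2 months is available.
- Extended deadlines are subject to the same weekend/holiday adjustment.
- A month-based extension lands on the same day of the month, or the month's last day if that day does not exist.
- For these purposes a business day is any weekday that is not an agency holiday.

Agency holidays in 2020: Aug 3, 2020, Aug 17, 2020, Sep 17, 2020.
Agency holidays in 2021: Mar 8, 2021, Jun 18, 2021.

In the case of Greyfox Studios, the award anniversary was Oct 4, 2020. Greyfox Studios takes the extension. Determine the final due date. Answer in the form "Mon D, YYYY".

Dec 6, 2021

12 months after Oct 4, 2020, on the same day of the month, is Oct 4, 2021.
Oct 4, 2021 (Monday) is already a business day.
Add 2 months to Oct 4, 2021: Dec 4, 2021.
Dec 4, 2021 is a Saturday; the next business day is Dec 6, 2021 (Monday).
So the filing is due Dec 6, 2021.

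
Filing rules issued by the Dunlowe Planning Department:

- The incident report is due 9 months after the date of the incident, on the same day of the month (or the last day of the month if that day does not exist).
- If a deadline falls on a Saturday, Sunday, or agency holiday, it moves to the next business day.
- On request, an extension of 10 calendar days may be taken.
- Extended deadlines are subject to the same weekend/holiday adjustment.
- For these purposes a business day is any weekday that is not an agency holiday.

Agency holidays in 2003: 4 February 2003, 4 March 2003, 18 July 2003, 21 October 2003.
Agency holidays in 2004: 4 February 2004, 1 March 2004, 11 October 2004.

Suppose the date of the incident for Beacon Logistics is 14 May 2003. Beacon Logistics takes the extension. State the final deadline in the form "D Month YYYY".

26 February 2004

9 months from 14 May 2003 is 14 February 2004.
14 February 2004 falls on a Saturday. Rolling to the next business day gives 16 February 2004, a Monday.
Applying the 10-calendar-day extension: 16 February 2004 + 10 days = 26 February 2004.
26 February 2004 (Thursday) is already a business day.
Final deadline: 26 February 2004.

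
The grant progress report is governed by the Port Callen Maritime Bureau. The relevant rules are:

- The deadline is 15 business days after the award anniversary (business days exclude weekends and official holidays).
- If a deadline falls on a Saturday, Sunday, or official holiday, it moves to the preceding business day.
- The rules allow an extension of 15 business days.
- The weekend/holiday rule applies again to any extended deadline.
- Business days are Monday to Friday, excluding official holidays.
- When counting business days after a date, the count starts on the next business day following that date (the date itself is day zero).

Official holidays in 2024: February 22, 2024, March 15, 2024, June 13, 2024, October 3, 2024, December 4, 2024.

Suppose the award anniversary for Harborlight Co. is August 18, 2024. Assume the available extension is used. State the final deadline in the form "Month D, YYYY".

September 27, 2024

15 business days after August 18, 2024, excluding weekends and holidays, is September 6, 2024.
September 6, 2024 falls on a Friday, which is a business day, so no adjustment is needed.
The 15-business-day extension runs from September 6, 2024 to September 27, 2024.
Since September 27, 2024 is a Friday and not a holiday, the date is unchanged.
The final due date is September 27, 2024.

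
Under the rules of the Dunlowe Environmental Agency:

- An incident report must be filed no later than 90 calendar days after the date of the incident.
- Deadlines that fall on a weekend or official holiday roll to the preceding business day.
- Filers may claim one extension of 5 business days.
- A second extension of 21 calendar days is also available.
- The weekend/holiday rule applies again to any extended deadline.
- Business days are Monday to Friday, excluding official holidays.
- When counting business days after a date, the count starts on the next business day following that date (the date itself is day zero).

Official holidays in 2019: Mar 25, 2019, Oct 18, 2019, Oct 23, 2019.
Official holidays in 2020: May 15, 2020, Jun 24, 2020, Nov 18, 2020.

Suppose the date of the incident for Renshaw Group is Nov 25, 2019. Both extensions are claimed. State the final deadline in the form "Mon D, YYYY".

Mar 20, 2020

Trigger date Nov 25, 2019 + 90 calendar days = Feb 23, 2020.
Feb 23, 2020 is a Sunday, so it moves to the preceding business day, Feb 21, 2020 (Friday).
The 5-business-day extension runs from Feb 21, 2020 to Feb 28, 2020.
Feb 28, 2020 (Friday) is already a business day.
Add the 21 calendar-day extension to Feb 28, 2020: Mar 20, 2020.
Since Mar 20, 2020 is a Friday and not a holiday, the date is unchanged.
So the filing is due Mar 20, 2020.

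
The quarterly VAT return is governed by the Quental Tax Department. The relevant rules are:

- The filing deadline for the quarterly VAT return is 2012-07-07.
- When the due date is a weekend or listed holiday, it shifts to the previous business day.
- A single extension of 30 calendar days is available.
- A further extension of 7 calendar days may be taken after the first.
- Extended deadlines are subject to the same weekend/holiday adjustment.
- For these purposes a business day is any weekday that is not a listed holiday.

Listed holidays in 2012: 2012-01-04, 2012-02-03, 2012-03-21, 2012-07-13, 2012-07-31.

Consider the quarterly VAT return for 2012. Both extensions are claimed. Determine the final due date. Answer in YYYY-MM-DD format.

2012-08-10

Start from the fixed due date, 2012-07-07.
Because 2012-07-07 is a Saturday, the deadline becomes 2012-07-06 (Friday).
Applying the 30-calendar-day extension: 2012-07-06 + 30 days = 2012-08-05.
2012-08-05 is a Sunday; the preceding business day is 2012-08-03 (Friday).
With the 7-day extension, 2012-08-03 becomes 2012-08-10.
2012-08-10 is a Friday and not a listed holiday, so it stands.
Final deadline: 2012-08-10.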